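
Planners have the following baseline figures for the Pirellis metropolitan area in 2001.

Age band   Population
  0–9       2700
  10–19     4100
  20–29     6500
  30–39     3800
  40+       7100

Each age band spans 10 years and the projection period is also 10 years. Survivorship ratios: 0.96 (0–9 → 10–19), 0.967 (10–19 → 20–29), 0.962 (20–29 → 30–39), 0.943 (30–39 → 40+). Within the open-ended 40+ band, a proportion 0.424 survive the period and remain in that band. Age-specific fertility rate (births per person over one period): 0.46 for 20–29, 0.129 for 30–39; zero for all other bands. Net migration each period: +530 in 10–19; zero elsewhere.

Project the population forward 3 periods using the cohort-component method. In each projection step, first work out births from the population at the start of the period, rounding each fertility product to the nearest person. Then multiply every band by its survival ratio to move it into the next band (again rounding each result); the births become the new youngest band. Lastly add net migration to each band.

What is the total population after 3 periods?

18866

Numbering the groups 1..5 from youngest to oldest:
— Period 1 —
Births: 6500 * 0.46 = 2990, 3800 * 0.129 = 490 ⇒ total 3480
Group 2: 2700 * 0.96 = 2592
Group 3: 4100 * 0.967 = 3965
Group 4: 6500 * 0.962 = 6253
Group 5: 3800 * 0.943 + 7100 * 0.424 = 3583 + 3010 = 6593
Net migration: Group 2 + 530 → 3122
Giving 3480 / 3122 / 3965 / 6253 / 6593.
— Period 2 —
Births: 3965 * 0.46 = 1824, 6253 * 0.129 = 807 ⇒ total 2631
Group 2: 3480 * 0.96 = 3341
Group 3: 3122 * 0.967 = 3019
Group 4: 3965 * 0.962 = 3814
Group 5: 6253 * 0.943 + 6593 * 0.424 = 5897 + 2795 = 8692
Net migration: Group 2 + 530 → 3871
Giving 2631 / 3871 / 3019 / 3814 / 8692.
— Period 3 —
Births: 3019 * 0.46 = 1389, 3814 * 0.129 = 492 ⇒ total 1881
Group 2: 2631 * 0.96 = 2526
Group 3: 3871 * 0.967 = 3743
Group 4: 3019 * 0.962 = 2904
Group 5: 3814 * 0.943 + 8692 * 0.424 = 3597 + 3685 = 7282
Net migration: Group 2 + 530 → 3056
Giving 1881 / 3056 / 3743 / 2904 / 7282.
Total after period 3: 1881 + 3056 + 3743 + 2904 + 7282 = 18866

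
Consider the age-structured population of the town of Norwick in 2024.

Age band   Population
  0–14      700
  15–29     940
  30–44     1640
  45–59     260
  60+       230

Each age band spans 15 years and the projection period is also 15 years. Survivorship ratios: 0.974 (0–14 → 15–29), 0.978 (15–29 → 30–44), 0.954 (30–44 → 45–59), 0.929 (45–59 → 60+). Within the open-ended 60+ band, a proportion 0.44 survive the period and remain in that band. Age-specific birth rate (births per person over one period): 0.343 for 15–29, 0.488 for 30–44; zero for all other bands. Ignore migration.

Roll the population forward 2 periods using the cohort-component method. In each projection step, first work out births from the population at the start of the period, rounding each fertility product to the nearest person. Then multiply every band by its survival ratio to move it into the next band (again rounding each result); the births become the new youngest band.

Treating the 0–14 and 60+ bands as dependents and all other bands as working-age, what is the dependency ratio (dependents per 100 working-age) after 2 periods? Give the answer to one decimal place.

86.7

Period 1:
Births: 940 × 0.343 = 322 ; 1640 × 0.488 = 800 ⇒ total 1122
15–29: 700 × 0.974 = 682
30–44: 940 × 0.978 = 919
45–59: 1640 × 0.954 = 1565
60+: 260 × 0.929 + 230 × 0.44 = 242 + 101 = 343
Population now: 0–14=1122, 15–29=682, 30–44=919, 45–59=1565, 60+=343
Period 2:
Births: 682 × 0.343 = 234 ; 919 × 0.488 = 448 ⇒ total 682
15–29: 1122 × 0.974 = 1093
30–44: 682 × 0.978 = 667
45–59: 919 × 0.954 = 877
60+: 1565 × 0.929 + 343 × 0.44 = 1454 + 151 = 1605
Population now: 0–14=682, 15–29=1093, 30–44=667, 45–59=877, 60+=1605
Dependents (band 0–14 + band 60+) = 682 + 1605 = 2287; working-age = 2637; ratio = 2287/2637 × 100 = 86.7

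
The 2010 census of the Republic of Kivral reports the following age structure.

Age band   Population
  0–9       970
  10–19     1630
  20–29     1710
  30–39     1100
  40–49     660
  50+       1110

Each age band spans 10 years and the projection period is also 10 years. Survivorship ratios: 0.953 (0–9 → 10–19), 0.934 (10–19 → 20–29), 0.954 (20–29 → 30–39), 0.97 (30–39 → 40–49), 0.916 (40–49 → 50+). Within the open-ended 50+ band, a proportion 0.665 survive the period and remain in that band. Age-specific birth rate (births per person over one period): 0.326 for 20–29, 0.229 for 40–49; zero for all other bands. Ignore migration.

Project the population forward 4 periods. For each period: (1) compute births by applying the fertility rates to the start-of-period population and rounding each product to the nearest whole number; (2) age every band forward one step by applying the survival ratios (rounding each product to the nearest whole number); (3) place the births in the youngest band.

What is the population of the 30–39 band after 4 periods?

601

Period 1.
Births: 1710 × 0.326 = 557 ; 660 × 0.229 = 151 → 708
10–19: 970 × 0.953 = 924
20–29: 1630 × 0.934 = 1522
30–39: 1710 × 0.954 = 1631
40–49: 1100 × 0.97 = 1067
50+: 660 × 0.916 + 1110 × 0.665 = 605 + 738 = 1343
→ [708, 924, 1522, 1631, 1067, 1343]
Period 2.
Births: 1522 × 0.326 = 496 ; 1067 × 0.229 = 244 → 740
10–19: 708 × 0.953 = 675
20–29: 924 × 0.934 = 863
30–39: 1522 × 0.954 = 1452
40–49: 1631 × 0.97 = 1582
50+: 1067 × 0.916 + 1343 × 0.665 = 977 + 893 = 1870
→ [740, 675, 863, 1452, 1582, 1870]
Period 3.
Births: 863 × 0.326 = 281 ; 1582 × 0.229 = 362 → 643
10–19: 740 × 0.953 = 705
20–29: 675 × 0.934 = 630
30–39: 863 × 0.954 = 823
40–49: 1452 × 0.97 = 1408
50+: 1582 × 0.916 + 1870 × 0.665 = 1449 + 1244 = 2693
→ [643, 705, 630, 823, 1408, 2693]
Period 4.
Births: 630 × 0.326 = 205 ; 1408 × 0.229 = 322 → 527
10–19: 643 × 0.953 = 613
20–29: 705 × 0.934 = 658
30–39: 630 × 0.954 = 601
40–49: 823 × 0.97 = 798
50+: 1408 × 0.916 + 2693 × 0.665 = 1290 + 1791 = 3081
→ [527, 613, 658, 601, 798, 3081]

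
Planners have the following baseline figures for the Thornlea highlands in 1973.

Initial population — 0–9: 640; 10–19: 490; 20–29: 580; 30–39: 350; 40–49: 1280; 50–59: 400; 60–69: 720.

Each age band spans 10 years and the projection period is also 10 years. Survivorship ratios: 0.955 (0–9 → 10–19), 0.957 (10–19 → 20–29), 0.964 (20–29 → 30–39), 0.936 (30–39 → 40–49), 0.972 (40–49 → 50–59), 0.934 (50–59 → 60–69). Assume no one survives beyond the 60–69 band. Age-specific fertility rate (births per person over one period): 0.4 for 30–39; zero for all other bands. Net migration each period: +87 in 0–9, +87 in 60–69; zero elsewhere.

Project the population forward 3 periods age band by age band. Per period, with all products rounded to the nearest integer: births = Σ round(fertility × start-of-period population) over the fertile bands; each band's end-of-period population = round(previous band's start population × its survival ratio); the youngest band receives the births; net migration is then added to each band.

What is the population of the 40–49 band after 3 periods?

423

Numbering the groups 1..7 from youngest to oldest:
After projecting period 1:
Births: 350 * 0.4 = 140
Group 2: 640 * 0.955 = 611
Group 3: 490 * 0.957 = 469
Group 4: 580 * 0.964 = 559
Group 5: 350 * 0.936 = 328
Group 6: 1280 * 0.972 = 1244
Group 7: 400 * 0.934 = 374
Net migration: Group 1 + 87 → 227; Group 7 + 87 → 461
End of period: [227, 611, 469, 559, 328, 1244, 461]
After projecting period 2:
Births: 559 * 0.4 = 224
Group 2: 227 * 0.955 = 217
Group 3: 611 * 0.957 = 585
Group 4: 469 * 0.964 = 452
Group 5: 559 * 0.936 = 523
Group 6: 328 * 0.972 = 319
Group 7: 1244 * 0.934 = 1162
Net migration: Group 1 + 87 → 311; Group 7 + 87 → 1249
End of period: [311, 217, 585, 452, 523, 319, 1249]
After projecting period 3:
Births: 452 * 0.4 = 181
Group 2: 311 * 0.955 = 297
Group 3: 217 * 0.957 = 208
Group 4: 585 * 0.964 = 564
Group 5: 452 * 0.936 = 423
Group 6: 523 * 0.972 = 508
Group 7: 319 * 0.934 = 298
Net migration: Group 1 + 87 → 268; Group 7 + 87 → 385
End of period: [268, 297, 208, 564, 423, 508, 385]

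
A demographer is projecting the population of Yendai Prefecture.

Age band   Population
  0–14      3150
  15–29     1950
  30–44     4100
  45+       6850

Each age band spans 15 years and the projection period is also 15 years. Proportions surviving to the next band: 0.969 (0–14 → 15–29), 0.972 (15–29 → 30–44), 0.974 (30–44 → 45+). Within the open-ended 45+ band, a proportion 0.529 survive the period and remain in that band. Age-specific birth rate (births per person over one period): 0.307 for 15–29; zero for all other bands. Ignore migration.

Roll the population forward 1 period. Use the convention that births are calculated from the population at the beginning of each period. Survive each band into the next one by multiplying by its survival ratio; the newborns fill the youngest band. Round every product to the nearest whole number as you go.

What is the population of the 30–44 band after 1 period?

1895

Numbering the bands 1..4 from youngest to oldest:
— Period 1 —
Births: 1950 * 0.307 = 599
Band 2: 3150 * 0.969 = 3052
Band 3: 1950 * 0.972 = 1895
Band 4: 4100 * 0.974 + 6850 * 0.529 = 3993 + 3624 = 7617
End of period: [599, 3052, 1895, 7617]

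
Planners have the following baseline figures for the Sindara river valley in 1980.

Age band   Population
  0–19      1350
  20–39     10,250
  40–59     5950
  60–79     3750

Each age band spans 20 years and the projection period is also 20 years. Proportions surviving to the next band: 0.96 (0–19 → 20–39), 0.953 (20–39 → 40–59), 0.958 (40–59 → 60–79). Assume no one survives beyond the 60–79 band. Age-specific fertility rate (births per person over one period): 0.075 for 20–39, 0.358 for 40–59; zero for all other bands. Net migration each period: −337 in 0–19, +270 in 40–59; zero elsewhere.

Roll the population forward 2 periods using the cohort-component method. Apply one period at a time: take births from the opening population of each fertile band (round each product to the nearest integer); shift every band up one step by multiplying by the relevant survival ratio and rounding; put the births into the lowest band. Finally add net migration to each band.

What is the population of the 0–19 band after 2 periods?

Numbering the groups 1..4 from youngest to oldest:
— Period 1 —
Births: 10250 × 0.075 = 769, 5950 × 0.358 = 2130 → total 2899
Group 2: 1350 × 0.96 = 1296
Group 3: 10250 × 0.953 = 9768
Group 4: 5950 × 0.958 = 5700
Net migration: Group 1 − 337 → 2562; Group 3 + 270 → 10038
Population now: 0–19=2562, 20–39=1296, 40–59=10038, 60–79=5700
— Period 2 —
Births: 1296 × 0.075 = 97, 10038 × 0.358 = 3594 → total 3691
Group 2: 2562 × 0.96 = 2460
Group 3: 1296 × 0.953 = 1235
Group 4: 10038 × 0.958 = 9616
Net migration: Group 1 − 337 → 3354; Group 3 + 270 → 1505
Population now: 0–19=3354, 20–39=2460, 40–59=1505, 60–79=9616

3354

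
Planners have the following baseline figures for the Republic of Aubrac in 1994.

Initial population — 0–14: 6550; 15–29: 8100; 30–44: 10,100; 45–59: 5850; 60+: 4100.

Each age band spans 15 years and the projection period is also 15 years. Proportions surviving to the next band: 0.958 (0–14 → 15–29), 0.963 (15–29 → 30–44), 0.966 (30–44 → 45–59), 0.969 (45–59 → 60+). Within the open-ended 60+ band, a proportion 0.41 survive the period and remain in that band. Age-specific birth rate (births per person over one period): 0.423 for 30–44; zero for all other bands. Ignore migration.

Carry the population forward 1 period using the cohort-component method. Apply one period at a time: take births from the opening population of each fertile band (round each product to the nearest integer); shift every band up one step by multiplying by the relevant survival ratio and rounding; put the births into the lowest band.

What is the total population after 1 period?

Period 1:
Births: 10100 * 0.423 = 4272
15–29: 6550 * 0.958 = 6275
30–44: 8100 * 0.963 = 7800
45–59: 10100 * 0.966 = 9757
60+: 5850 * 0.969 + 4100 * 0.41 = 5669 + 1681 = 7350
→ [4272, 6275, 7800, 9757, 7350]
Total after period 1: 4272 + 6275 + 7800 + 9757 + 7350 = 35454

35454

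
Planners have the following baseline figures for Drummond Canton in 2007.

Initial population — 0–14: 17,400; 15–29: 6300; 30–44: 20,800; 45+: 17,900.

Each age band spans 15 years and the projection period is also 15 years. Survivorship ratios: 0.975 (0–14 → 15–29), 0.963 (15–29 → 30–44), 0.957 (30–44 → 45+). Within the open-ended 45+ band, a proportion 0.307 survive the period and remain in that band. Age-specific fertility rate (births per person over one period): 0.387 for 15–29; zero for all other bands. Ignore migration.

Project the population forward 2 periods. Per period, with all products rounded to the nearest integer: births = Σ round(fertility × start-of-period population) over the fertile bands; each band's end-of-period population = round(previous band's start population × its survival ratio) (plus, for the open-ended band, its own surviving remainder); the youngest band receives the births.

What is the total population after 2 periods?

38883

Period 1:
Births: 6300 × 0.387 = 2438
15–29: 17400 × 0.975 = 16965
30–44: 6300 × 0.963 = 6067
45+: 20800 × 0.957 + 17900 × 0.307 = 19906 + 5495 = 25401
End of period: [2438, 16965, 6067, 25401]
Period 2:
Births: 16965 × 0.387 = 6565
15–29: 2438 × 0.975 = 2377
30–44: 16965 × 0.963 = 16337
45+: 6067 × 0.957 + 25401 × 0.307 = 5806 + 7798 = 13604
End of period: [6565, 2377, 16337, 13604]
Total after period 2: 6565 + 2377 + 16337 + 13604 = 38883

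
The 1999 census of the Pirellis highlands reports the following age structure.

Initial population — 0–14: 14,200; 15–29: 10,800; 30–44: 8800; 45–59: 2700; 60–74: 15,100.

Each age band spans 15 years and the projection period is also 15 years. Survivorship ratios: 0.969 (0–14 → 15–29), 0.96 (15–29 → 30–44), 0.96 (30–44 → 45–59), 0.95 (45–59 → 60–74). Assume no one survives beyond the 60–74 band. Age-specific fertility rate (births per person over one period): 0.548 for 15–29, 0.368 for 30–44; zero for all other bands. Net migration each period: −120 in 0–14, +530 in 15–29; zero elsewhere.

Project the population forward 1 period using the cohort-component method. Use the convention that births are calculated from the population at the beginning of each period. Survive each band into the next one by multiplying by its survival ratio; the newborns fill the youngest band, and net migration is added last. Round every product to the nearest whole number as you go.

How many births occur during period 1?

[period 1]
Births: 10800 × 0.548 = 5918  |  8800 × 0.368 = 3238 ⇒ total 9156
15–29: 14200 × 0.969 = 13760
30–44: 10800 × 0.96 = 10368
45–59: 8800 × 0.96 = 8448
60–74: 2700 × 0.95 = 2565
Net migration: 0–14 − 120 → 9036; 15–29 + 530 → 14290
Population now: 0–14=9036, 15–29=14290, 30–44=10368, 45–59=8448, 60–74=2565

9156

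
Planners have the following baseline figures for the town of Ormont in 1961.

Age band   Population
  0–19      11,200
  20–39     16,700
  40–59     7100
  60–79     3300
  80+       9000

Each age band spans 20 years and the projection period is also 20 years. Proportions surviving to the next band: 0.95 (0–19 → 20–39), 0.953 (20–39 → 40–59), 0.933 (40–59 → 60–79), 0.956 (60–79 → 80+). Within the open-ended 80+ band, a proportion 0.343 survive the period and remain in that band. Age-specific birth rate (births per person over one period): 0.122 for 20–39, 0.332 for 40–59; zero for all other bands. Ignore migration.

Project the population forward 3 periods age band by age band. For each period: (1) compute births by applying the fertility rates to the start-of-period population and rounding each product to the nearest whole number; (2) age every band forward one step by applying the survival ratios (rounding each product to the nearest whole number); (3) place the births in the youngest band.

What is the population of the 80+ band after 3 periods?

17103

Period 1:
Births: 16700 × 0.122 = 2037, 7100 × 0.332 = 2357 — total 4394
20–39: 11200 × 0.95 = 10640
40–59: 16700 × 0.953 = 15915
60–79: 7100 × 0.933 = 6624
80+: 3300 × 0.956 + 9000 × 0.343 = 3155 + 3087 = 6242
→ [4394, 10640, 15915, 6624, 6242]
Period 2:
Births: 10640 × 0.122 = 1298, 15915 × 0.332 = 5284 — total 6582
20–39: 4394 × 0.95 = 4174
40–59: 10640 × 0.953 = 10140
60–79: 15915 × 0.933 = 14849
80+: 6624 × 0.956 + 6242 × 0.343 = 6333 + 2141 = 8474
→ [6582, 4174, 10140, 14849, 8474]
Period 3:
Births: 4174 × 0.122 = 509, 10140 × 0.332 = 3366 — total 3875
20–39: 6582 × 0.95 = 6253
40–59: 4174 × 0.953 = 3978
60–79: 10140 × 0.933 = 9461
80+: 14849 × 0.956 + 8474 × 0.343 = 14196 + 2907 = 17103
→ [3875, 6253, 3978, 9461, 17103]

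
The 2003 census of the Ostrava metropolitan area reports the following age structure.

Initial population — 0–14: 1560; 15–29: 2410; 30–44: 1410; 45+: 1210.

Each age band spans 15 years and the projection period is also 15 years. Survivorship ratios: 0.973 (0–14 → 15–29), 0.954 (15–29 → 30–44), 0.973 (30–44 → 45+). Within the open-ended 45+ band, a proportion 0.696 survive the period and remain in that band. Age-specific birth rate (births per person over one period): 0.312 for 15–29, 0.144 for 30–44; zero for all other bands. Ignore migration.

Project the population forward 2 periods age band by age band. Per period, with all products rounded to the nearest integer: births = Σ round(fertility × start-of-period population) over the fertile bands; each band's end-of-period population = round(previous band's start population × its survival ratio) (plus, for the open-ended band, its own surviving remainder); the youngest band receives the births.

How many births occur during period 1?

955

[period 1]
Births: 2410 * 0.312 = 752  |  1410 * 0.144 = 203 → 955
15–29: 1560 * 0.973 = 1518
30–44: 2410 * 0.954 = 2299
45+: 1410 * 0.973 + 1210 * 0.696 = 1372 + 842 = 2214
End of period: [955, 1518, 2299, 2214]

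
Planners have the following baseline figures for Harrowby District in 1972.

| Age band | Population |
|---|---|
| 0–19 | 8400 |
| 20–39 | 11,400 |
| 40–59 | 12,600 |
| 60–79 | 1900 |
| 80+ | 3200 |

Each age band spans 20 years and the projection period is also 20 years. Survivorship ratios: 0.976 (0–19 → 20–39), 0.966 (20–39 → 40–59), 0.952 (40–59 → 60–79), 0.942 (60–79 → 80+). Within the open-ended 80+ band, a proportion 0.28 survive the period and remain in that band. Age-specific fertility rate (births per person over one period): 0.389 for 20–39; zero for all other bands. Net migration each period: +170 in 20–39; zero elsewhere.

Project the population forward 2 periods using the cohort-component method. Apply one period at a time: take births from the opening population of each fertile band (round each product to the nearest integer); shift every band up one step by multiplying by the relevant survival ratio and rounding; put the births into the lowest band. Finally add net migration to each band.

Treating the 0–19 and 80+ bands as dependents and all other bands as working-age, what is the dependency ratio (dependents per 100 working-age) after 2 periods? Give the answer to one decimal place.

Call the bands 1 to 5, youngest first.
After projecting period 1:
Births: 11400 × 0.389 = 4435
Band 2: 8400 × 0.976 = 8198
Band 3: 11400 × 0.966 = 11012
Band 4: 12600 × 0.952 = 11995
Band 5: 1900 × 0.942 + 3200 × 0.28 = 1790 + 896 = 2686
Net migration: Band 2 + 170 → 8368
End of period: [4435, 8368, 11012, 11995, 2686]
After projecting period 2:
Births: 8368 × 0.389 = 3255
Band 2: 4435 × 0.976 = 4329
Band 3: 8368 × 0.966 = 8083
Band 4: 11012 × 0.952 = 10483
Band 5: 11995 × 0.942 + 2686 × 0.28 = 11299 + 752 = 12051
Net migration: Band 2 + 170 → 4499
End of period: [3255, 4499, 8083, 10483, 12051]
Dependents (band 0–19 + band 80+) = 3255 + 12051 = 15306; working-age = 23065; ratio = 15306/23065 × 100 = 66.4

66.4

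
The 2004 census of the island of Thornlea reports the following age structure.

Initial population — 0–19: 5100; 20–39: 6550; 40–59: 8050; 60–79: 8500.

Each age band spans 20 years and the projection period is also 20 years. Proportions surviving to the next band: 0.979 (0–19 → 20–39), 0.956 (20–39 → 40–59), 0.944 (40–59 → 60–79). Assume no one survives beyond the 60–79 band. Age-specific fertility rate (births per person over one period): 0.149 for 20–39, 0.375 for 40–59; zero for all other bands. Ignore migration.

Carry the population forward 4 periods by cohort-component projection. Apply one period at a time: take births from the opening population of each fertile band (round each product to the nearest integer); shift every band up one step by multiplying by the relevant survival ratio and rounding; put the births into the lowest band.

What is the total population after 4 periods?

10600

Period 1.
Births: 6550 × 0.149 = 976, 8050 × 0.375 = 3019 — total 3995
20–39: 5100 × 0.979 = 4993
40–59: 6550 × 0.956 = 6262
60–79: 8050 × 0.944 = 7599
Population now: 0–19=3995, 20–39=4993, 40–59=6262, 60–79=7599
Period 2.
Births: 4993 × 0.149 = 744, 6262 × 0.375 = 2348 — total 3092
20–39: 3995 × 0.979 = 3911
40–59: 4993 × 0.956 = 4773
60–79: 6262 × 0.944 = 5911
Population now: 0–19=3092, 20–39=3911, 40–59=4773, 60–79=5911
Period 3.
Births: 3911 × 0.149 = 583, 4773 × 0.375 = 1790 — total 2373
20–39: 3092 × 0.979 = 3027
40–59: 3911 × 0.956 = 3739
60–79: 4773 × 0.944 = 4506
Population now: 0–19=2373, 20–39=3027, 40–59=3739, 60–79=4506
Period 4.
Births: 3027 × 0.149 = 451, 3739 × 0.375 = 1402 — total 1853
20–39: 2373 × 0.979 = 2323
40–59: 3027 × 0.956 = 2894
60–79: 3739 × 0.944 = 3530
Population now: 0–19=1853, 20–39=2323, 40–59=2894, 60–79=3530
Total after period 4: 1853 + 2323 + 2894 + 3530 = 10600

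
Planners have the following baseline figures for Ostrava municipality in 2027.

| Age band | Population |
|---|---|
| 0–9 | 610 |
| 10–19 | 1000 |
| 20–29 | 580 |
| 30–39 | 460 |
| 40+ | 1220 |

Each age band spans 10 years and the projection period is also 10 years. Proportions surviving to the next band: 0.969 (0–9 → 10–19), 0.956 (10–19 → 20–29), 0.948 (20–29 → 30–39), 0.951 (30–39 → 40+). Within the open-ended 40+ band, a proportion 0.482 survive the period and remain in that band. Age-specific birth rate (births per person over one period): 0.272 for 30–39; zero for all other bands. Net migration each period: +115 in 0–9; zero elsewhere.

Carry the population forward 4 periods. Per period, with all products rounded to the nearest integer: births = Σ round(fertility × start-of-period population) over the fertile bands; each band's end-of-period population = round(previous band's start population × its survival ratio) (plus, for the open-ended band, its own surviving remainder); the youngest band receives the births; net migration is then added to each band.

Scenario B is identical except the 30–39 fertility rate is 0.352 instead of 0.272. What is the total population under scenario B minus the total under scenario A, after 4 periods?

Let group 1 be 0–9 through group 5 = 40+.
— Period 1 —
Births: 460 × 0.272 = 125
Group 2: 610 × 0.969 = 591
Group 3: 1000 × 0.956 = 956
Group 4: 580 × 0.948 = 550
Group 5: 460 × 0.951 + 1220 × 0.482 = 437 + 588 = 1025
Net migration: Group 1 + 115 → 240
Population now: 0–9=240, 10–19=591, 20–29=956, 30–39=550, 40+=1025
— Period 2 —
Births: 550 × 0.272 = 150
Group 2: 240 × 0.969 = 233
Group 3: 591 × 0.956 = 565
Group 4: 956 × 0.948 = 906
Group 5: 550 × 0.951 + 1025 × 0.482 = 523 + 494 = 1017
Net migration: Group 1 + 115 → 265
Population now: 0–9=265, 10–19=233, 20–29=565, 30–39=906, 40+=1017
— Period 3 —
Births: 906 × 0.272 = 246
Group 2: 265 × 0.969 = 257
Group 3: 233 × 0.956 = 223
Group 4: 565 × 0.948 = 536
Group 5: 906 × 0.951 + 1017 × 0.482 = 862 + 490 = 1352
Net migration: Group 1 + 115 → 361
Population now: 0–9=361, 10–19=257, 20–29=223, 30–39=536, 40+=1352
— Period 4 —
Births: 536 × 0.272 = 146
Group 2: 361 × 0.969 = 350
Group 3: 257 × 0.956 = 246
Group 4: 223 × 0.948 = 211
Group 5: 536 × 0.951 + 1352 × 0.482 = 510 + 652 = 1162
Net migration: Group 1 + 115 → 261
Population now: 0–9=261, 10–19=350, 20–29=246, 30–39=211, 40+=1162
Scenario A total after 4 periods: 2230
Scenario B projection —
— Period 1 —
Births: 460 × 0.352 = 162
Group 2: 610 × 0.969 = 591
Group 3: 1000 × 0.956 = 956
Group 4: 580 × 0.948 = 550
Group 5: 460 × 0.951 + 1220 × 0.482 = 437 + 588 = 1025
Net migration: Group 1 + 115 → 277
Population now: 0–9=277, 10–19=591, 20–29=956, 30–39=550, 40+=1025
— Period 2 —
Births: 550 × 0.352 = 194
Group 2: 277 × 0.969 = 268
Group 3: 591 × 0.956 = 565
Group 4: 956 × 0.948 = 906
Group 5: 550 × 0.951 + 1025 × 0.482 = 523 + 494 = 1017
Net migration: Group 1 + 115 → 309
Population now: 0–9=309, 10–19=268, 20–29=565, 30–39=906, 40+=1017
— Period 3 —
Births: 906 × 0.352 = 319
Group 2: 309 × 0.969 = 299
Group 3: 268 × 0.956 = 256
Group 4: 565 × 0.948 = 536
Group 5: 906 × 0.951 + 1017 × 0.482 = 862 + 490 = 1352
Net migration: Group 1 + 115 → 434
Population now: 0–9=434, 10–19=299, 20–29=256, 30–39=536, 40+=1352
— Period 4 —
Births: 536 × 0.352 = 189
Group 2: 434 × 0.969 = 421
Group 3: 299 × 0.956 = 286
Group 4: 256 × 0.948 = 243
Group 5: 536 × 0.951 + 1352 × 0.482 = 510 + 652 = 1162
Net migration: Group 1 + 115 → 304
Population now: 0–9=304, 10–19=421, 20–29=286, 30–39=243, 40+=1162
Scenario B total after 4 periods: 2416
Difference B − A = 2416 − 2230 = 186

186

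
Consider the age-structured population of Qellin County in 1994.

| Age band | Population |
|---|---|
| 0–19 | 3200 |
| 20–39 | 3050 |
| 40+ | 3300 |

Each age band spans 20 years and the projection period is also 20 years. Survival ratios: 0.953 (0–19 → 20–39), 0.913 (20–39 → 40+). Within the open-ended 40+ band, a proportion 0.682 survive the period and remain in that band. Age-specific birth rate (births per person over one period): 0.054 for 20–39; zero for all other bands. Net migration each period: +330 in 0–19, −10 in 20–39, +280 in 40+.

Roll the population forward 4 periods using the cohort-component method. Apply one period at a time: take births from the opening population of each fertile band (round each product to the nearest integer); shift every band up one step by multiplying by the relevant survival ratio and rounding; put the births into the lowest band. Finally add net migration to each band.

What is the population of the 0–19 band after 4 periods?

355

Let band 1 be 0–19 through band 3 = 40+.
After projecting period 1:
Births: 3050 × 0.054 = 165
Band 2: 3200 × 0.953 = 3050
Band 3: 3050 × 0.913 + 3300 × 0.682 = 2785 + 2251 = 5036
Net migration: Band 1 + 330 → 495; Band 2 − 10 → 3040; Band 3 + 280 → 5316
→ [495, 3040, 5316]
After projecting period 2:
Births: 3040 × 0.054 = 164
Band 2: 495 × 0.953 = 472
Band 3: 3040 × 0.913 + 5316 × 0.682 = 2776 + 3626 = 6402
Net migration: Band 1 + 330 → 494; Band 2 − 10 → 462; Band 3 + 280 → 6682
→ [494, 462, 6682]
After projecting period 3:
Births: 462 × 0.054 = 25
Band 2: 494 × 0.953 = 471
Band 3: 462 × 0.913 + 6682 × 0.682 = 422 + 4557 = 4979
Net migration: Band 1 + 330 → 355; Band 2 − 10 → 461; Band 3 + 280 → 5259
→ [355, 461, 5259]
After projecting period 4:
Births: 461 × 0.054 = 25
Band 2: 355 × 0.953 = 338
Band 3: 461 × 0.913 + 5259 × 0.682 = 421 + 3587 = 4008
Net migration: Band 1 + 330 → 355; Band 2 − 10 → 328; Band 3 + 280 → 4288
→ [355, 328, 4288]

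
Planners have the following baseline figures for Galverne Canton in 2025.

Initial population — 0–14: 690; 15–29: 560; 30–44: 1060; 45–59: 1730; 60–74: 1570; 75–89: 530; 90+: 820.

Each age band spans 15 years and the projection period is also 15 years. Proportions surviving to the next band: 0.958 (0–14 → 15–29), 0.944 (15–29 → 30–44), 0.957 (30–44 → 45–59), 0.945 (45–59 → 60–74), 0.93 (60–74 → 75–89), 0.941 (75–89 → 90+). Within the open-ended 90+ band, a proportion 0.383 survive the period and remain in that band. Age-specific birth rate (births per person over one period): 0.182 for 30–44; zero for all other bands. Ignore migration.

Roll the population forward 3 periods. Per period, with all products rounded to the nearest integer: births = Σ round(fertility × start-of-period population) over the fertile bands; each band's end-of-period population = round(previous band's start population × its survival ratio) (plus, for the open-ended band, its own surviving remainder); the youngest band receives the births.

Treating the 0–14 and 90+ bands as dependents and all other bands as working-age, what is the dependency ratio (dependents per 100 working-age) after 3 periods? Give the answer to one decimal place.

98.1

Period 1:
Births: 1060 * 0.182 = 193
15–29: 690 * 0.958 = 661
30–44: 560 * 0.944 = 529
45–59: 1060 * 0.957 = 1014
60–74: 1730 * 0.945 = 1635
75–89: 1570 * 0.93 = 1460
90+: 530 * 0.941 + 820 * 0.383 = 499 + 314 = 813
End of period: [193, 661, 529, 1014, 1635, 1460, 813]
Period 2:
Births: 529 * 0.182 = 96
15–29: 193 * 0.958 = 185
30–44: 661 * 0.944 = 624
45–59: 529 * 0.957 = 506
60–74: 1014 * 0.945 = 958
75–89: 1635 * 0.93 = 1521
90+: 1460 * 0.941 + 813 * 0.383 = 1374 + 311 = 1685
End of period: [96, 185, 624, 506, 958, 1521, 1685]
Period 3:
Births: 624 * 0.182 = 114
15–29: 96 * 0.958 = 92
30–44: 185 * 0.944 = 175
45–59: 624 * 0.957 = 597
60–74: 506 * 0.945 = 478
75–89: 958 * 0.93 = 891
90+: 1521 * 0.941 + 1685 * 0.383 = 1431 + 645 = 2076
End of period: [114, 92, 175, 597, 478, 891, 2076]
Dependents (band 0–14 + band 90+) = 114 + 2076 = 2190; working-age = 2233; ratio = 2190/2233 × 100 = 98.1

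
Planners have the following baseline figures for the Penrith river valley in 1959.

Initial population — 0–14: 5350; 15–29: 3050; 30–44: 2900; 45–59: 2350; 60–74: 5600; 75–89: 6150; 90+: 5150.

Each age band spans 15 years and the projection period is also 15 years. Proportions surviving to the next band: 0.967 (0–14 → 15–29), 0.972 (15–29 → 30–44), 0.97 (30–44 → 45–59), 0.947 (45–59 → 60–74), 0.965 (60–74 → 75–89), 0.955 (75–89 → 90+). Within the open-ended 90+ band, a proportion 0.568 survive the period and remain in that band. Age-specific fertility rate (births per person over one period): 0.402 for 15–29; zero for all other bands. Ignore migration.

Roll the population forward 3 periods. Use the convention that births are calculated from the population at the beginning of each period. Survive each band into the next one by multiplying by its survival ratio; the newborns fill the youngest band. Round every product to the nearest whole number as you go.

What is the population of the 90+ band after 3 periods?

(Groups numbered youngest = 1 to oldest = 7.)
Period 1.
Births: 3050 × 0.402 = 1226
Group 2: 5350 × 0.967 = 5173
Group 3: 3050 × 0.972 = 2965
Group 4: 2900 × 0.97 = 2813
Group 5: 2350 × 0.947 = 2225
Group 6: 5600 × 0.965 = 5404
Group 7: 6150 × 0.955 + 5150 × 0.568 = 5873 + 2925 = 8798
End of period: [1226, 5173, 2965, 2813, 2225, 5404, 8798]
Period 2.
Births: 5173 × 0.402 = 2080
Group 2: 1226 × 0.967 = 1186
Group 3: 5173 × 0.972 = 5028
Group 4: 2965 × 0.97 = 2876
Group 5: 2813 × 0.947 = 2664
Group 6: 2225 × 0.965 = 2147
Group 7: 5404 × 0.955 + 8798 × 0.568 = 5161 + 4997 = 10158
End of period: [2080, 1186, 5028, 2876, 2664, 2147, 10158]
Period 3.
Births: 1186 × 0.402 = 477
Group 2: 2080 × 0.967 = 2011
Group 3: 1186 × 0.972 = 1153
Group 4: 5028 × 0.97 = 4877
Group 5: 2876 × 0.947 = 2724
Group 6: 2664 × 0.965 = 2571
Group 7: 2147 × 0.955 + 10158 × 0.568 = 2050 + 5770 = 7820
End of period: [477, 2011, 1153, 4877, 2724, 2571, 7820]

7820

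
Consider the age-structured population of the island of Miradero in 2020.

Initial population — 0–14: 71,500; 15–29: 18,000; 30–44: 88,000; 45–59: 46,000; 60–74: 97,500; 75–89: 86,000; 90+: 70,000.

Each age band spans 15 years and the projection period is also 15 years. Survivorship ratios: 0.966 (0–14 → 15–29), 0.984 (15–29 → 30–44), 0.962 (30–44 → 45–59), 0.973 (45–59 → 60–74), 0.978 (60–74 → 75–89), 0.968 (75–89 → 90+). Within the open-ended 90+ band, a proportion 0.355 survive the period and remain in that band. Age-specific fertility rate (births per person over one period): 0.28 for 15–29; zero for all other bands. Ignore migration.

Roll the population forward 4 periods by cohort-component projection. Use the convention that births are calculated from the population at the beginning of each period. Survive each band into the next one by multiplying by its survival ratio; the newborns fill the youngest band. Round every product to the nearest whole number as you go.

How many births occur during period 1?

Call the bands 1 to 7, youngest first.
— Period 1 —
Births: 18000 * 0.28 = 5040
Band 2: 71500 * 0.966 = 69069
Band 3: 18000 * 0.984 = 17712
Band 4: 88000 * 0.962 = 84656
Band 5: 46000 * 0.973 = 44758
Band 6: 97500 * 0.978 = 95355
Band 7: 86000 * 0.968 + 70000 * 0.355 = 83248 + 24850 = 108098
Giving 5040 / 69069 / 17712 / 84656 / 44758 / 95355 / 108098.

5040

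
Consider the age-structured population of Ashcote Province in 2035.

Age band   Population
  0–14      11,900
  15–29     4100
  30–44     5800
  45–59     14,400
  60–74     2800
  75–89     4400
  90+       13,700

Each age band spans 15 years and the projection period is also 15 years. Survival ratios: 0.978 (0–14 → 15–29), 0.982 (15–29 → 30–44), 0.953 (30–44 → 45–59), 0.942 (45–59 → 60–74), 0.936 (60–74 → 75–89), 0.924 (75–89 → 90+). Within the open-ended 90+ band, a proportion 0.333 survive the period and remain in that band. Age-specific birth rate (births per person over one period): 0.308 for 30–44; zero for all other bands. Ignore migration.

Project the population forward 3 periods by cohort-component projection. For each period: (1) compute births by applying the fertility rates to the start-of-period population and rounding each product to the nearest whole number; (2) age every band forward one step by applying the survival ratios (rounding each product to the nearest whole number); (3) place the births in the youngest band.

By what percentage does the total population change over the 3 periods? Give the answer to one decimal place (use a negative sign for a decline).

-31.1

(Bands numbered youngest = 1 to oldest = 7.)
Period 1.
Births: 5800 × 0.308 = 1786
Band 2: 11900 × 0.978 = 11638
Band 3: 4100 × 0.982 = 4026
Band 4: 5800 × 0.953 = 5527
Band 5: 14400 × 0.942 = 13565
Band 6: 2800 × 0.936 = 2621
Band 7: 4400 × 0.924 + 13700 × 0.333 = 4066 + 4562 = 8628
End of period: [1786, 11638, 4026, 5527, 13565, 2621, 8628]
Period 2.
Births: 4026 × 0.308 = 1240
Band 2: 1786 × 0.978 = 1747
Band 3: 11638 × 0.982 = 11429
Band 4: 4026 × 0.953 = 3837
Band 5: 5527 × 0.942 = 5206
Band 6: 13565 × 0.936 = 12697
Band 7: 2621 × 0.924 + 8628 × 0.333 = 2422 + 2873 = 5295
End of period: [1240, 1747, 11429, 3837, 5206, 12697, 5295]
Period 3.
Births: 11429 × 0.308 = 3520
Band 2: 1240 × 0.978 = 1213
Band 3: 1747 × 0.982 = 1716
Band 4: 11429 × 0.953 = 10892
Band 5: 3837 × 0.942 = 3614
Band 6: 5206 × 0.936 = 4873
Band 7: 12697 × 0.924 + 5295 × 0.333 = 11732 + 1763 = 13495
End of period: [3520, 1213, 1716, 10892, 3614, 4873, 13495]
Total: 57100 → 39323; change = -17777; percentage change = -31.1%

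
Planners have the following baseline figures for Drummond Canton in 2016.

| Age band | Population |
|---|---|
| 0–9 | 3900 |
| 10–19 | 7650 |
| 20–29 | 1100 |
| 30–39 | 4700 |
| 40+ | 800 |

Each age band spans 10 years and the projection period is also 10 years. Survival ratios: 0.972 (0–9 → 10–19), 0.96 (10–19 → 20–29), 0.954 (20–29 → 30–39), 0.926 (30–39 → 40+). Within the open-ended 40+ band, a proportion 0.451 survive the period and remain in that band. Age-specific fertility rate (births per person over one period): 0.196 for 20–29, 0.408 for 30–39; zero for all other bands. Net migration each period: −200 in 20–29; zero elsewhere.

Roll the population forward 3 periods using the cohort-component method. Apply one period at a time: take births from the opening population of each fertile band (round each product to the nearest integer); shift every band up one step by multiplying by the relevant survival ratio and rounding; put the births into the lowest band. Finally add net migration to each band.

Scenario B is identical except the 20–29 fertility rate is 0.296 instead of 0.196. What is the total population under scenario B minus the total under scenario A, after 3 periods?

1142

(Bands numbered youngest = 1 to oldest = 5.)
[period 1]
Births: 1100 × 0.196 = 216  |  4700 × 0.408 = 1918 → total 2134
Band 2: 3900 × 0.972 = 3791
Band 3: 7650 × 0.96 = 7344
Band 4: 1100 × 0.954 = 1049
Band 5: 4700 × 0.926 + 800 × 0.451 = 4352 + 361 = 4713
Net migration: Band 3 − 200 → 7144
End of period: [2134, 3791, 7144, 1049, 4713]
[period 2]
Births: 7144 × 0.196 = 1400  |  1049 × 0.408 = 428 → total 1828
Band 2: 2134 × 0.972 = 2074
Band 3: 3791 × 0.96 = 3639
Band 4: 7144 × 0.954 = 6815
Band 5: 1049 × 0.926 + 4713 × 0.451 = 971 + 2126 = 3097
Net migration: Band 3 − 200 → 3439
End of period: [1828, 2074, 3439, 6815, 3097]
[period 3]
Births: 3439 × 0.196 = 674  |  6815 × 0.408 = 2781 → total 3455
Band 2: 1828 × 0.972 = 1777
Band 3: 2074 × 0.96 = 1991
Band 4: 3439 × 0.954 = 3281
Band 5: 6815 × 0.926 + 3097 × 0.451 = 6311 + 1397 = 7708
Net migration: Band 3 − 200 → 1791
End of period: [3455, 1777, 1791, 3281, 7708]
Scenario A total after 3 periods: 18012
Scenario B projection —
[period 1]
Births: 1100 × 0.296 = 326  |  4700 × 0.408 = 1918 → total 2244
Band 2: 3900 × 0.972 = 3791
Band 3: 7650 × 0.96 = 7344
Band 4: 1100 × 0.954 = 1049
Band 5: 4700 × 0.926 + 800 × 0.451 = 4352 + 361 = 4713
Net migration: Band 3 − 200 → 7144
End of period: [2244, 3791, 7144, 1049, 4713]
[period 2]
Births: 7144 × 0.296 = 2115  |  1049 × 0.408 = 428 → total 2543
Band 2: 2244 × 0.972 = 2181
Band 3: 3791 × 0.96 = 3639
Band 4: 7144 × 0.954 = 6815
Band 5: 1049 × 0.926 + 4713 × 0.451 = 971 + 2126 = 3097
Net migration: Band 3 − 200 → 3439
End of period: [2543, 2181, 3439, 6815, 3097]
[period 3]
Births: 3439 × 0.296 = 1018  |  6815 × 0.408 = 2781 → total 3799
Band 2: 2543 × 0.972 = 2472
Band 3: 2181 × 0.96 = 2094
Band 4: 3439 × 0.954 = 3281
Band 5: 6815 × 0.926 + 3097 × 0.451 = 6311 + 1397 = 7708
Net migration: Band 3 − 200 → 1894
End of period: [3799, 2472, 1894, 3281, 7708]
Scenario B total after 3 periods: 19154
Difference B − A = 19154 − 18012 = 1142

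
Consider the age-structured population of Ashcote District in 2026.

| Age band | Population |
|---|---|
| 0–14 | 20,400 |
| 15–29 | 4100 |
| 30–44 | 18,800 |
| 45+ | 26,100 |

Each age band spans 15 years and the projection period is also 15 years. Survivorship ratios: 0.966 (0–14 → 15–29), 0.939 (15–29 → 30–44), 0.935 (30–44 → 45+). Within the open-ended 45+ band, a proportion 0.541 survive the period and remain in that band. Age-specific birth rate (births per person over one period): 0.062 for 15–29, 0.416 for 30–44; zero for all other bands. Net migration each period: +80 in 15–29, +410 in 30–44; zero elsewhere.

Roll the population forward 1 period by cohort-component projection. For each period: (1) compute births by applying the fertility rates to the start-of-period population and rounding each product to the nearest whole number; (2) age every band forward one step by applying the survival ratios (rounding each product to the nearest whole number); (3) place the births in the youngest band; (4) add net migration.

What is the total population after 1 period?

Call the bands 1 to 4, youngest first.
— Period 1 —
Births: 4100 × 0.062 = 254 ; 18800 × 0.416 = 7821 — total 8075
Band 2: 20400 × 0.966 = 19706
Band 3: 4100 × 0.939 = 3850
Band 4: 18800 × 0.935 + 26100 × 0.541 = 17578 + 14120 = 31698
Net migration: Band 2 + 80 → 19786; Band 3 + 410 → 4260
Giving 8075 / 19786 / 4260 / 31698.
Total after period 1: 8075 + 19786 + 4260 + 31698 = 63819

63819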